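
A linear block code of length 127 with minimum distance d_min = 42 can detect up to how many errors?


Detection capability = d_min - 1 = 42 - 1 = 41

41 errors


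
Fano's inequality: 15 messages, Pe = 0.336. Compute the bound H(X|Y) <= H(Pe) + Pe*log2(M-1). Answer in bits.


H(Pe) = -Pe*log2(Pe) - (1-Pe)*log2(1-Pe) = -0.336*log2(0.336) - 0.664*log2(0.664) = 0.528685 + 0.392255 = 0.9209. Pe*log2(M-1) = 0.336*log2(14) = 1.279271. Bound = H(Pe) + Pe*log2(M-1) = 0.528685 + 0.392255 + 1.279271 = 2.2002

2.2002 bits


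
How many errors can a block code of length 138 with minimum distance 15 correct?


Correction capability = floor((d-1)/2) = floor((15-1)/2) = 7

7 errors


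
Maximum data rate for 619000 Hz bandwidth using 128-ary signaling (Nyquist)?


Rate = 2 * B * log2(M) = 2 * 619000 * 7.0 = 8666000.0

8666000.0 bps


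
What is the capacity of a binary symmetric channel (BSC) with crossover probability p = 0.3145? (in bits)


H(p) = -p*log2(p) - (1-p)*log2(1-p) = -0.3145*log2(0.3145) - 0.6855*log2(0.6855) = 0.524859 + 0.373441 = 0.8983. C = 1 - H(p) = 1 - 0.8983 = 0.1017

0.1017 bits


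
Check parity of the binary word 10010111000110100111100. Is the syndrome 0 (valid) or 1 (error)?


Syndrome = XOR of all bits = 1 XOR 0 XOR 0 XOR 1 XOR 0 XOR 1 XOR 1 XOR 1 XOR 0 XOR 0 XOR 0 XOR 1 XOR 1 XOR 0 XOR 1 XOR 0 XOR 0 XOR 1 XOR 1 XOR 1 XOR 1 XOR 0 XOR 0 = 0

0


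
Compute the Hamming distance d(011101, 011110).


Count differing positions: . . . . ^ ^ = 2 differences

2


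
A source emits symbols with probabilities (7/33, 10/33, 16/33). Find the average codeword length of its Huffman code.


Huffman construction (repeatedly merge the two least-probable nodes; each merge adds 1 bit to every symbol beneath it): 7/33 + 10/33 = 17/33; 16/33 + 17/33 = 1. Resulting codeword lengths (in the order the probabilities were given): (2, 2, 1). L_avg = sum(p_i * l_i) = 7/33*2 + 10/33*2 + 16/33*1 = 50/33 = 1.5152

1.5152 bits


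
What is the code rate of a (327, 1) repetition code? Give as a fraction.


Rate = k/n = 1/327

1/327


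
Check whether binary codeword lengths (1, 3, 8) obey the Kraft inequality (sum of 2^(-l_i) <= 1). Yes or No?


Kraft sum = sum(2^(-l_i)) = 0.6289, need <= 1. Result: satisfied (a binary prefix-free code with these lengths exists)

Yes


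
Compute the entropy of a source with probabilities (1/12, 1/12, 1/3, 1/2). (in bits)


H = -sum(p_i * log2(p_i)). Terms: -(1/12)*log2(1/12) = 0.298747; -(1/12)*log2(1/12) = 0.298747; -(1/3)*log2(1/3) = 0.528321; -(1/2)*log2(1/2) = 0.500000. H = 0.298747 + 0.298747 + 0.528321 + 0.500000 = 1.6258

1.6258 bits


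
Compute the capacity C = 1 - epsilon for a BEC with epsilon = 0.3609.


C = 1 - epsilon = 1 - 0.3609 = 0.6391

0.6391 bits


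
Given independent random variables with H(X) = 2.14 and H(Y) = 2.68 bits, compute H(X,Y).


For independent variables, H(X,Y) = H(X) + H(Y) = 2.14 + 2.68 = 4.82

4.82 bits


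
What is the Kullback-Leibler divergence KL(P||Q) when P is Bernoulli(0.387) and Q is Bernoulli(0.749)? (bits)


KL = p*log2(p/q) + (1-p)*log2((1-p)/(1-q)) = 0.387*log2(0.387/0.749) + 0.613*log2(0.613/0.251) = 0.421

0.421 bits


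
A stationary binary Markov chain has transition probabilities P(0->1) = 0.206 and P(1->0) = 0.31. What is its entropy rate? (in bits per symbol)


Stationary distribution: pi_0 = p10/(p01+p10) = 0.6008, pi_1 = 0.3992. Entropy rate H' = pi_0*H(p01) + pi_1*H(p10) = 0.6008*0.7338 + 0.3992*0.8932 = 0.7974

0.7974 bits/symbol


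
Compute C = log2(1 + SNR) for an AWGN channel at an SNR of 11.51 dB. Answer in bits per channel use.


SNR_linear = 10^(11.51/10) = 14.1579; C = log2(1 + SNR_linear) = log2(1 + 14.1579) = 3.922

3.922 bits/channel use


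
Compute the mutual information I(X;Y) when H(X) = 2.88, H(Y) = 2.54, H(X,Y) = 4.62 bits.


I(X;Y) = H(X) + H(Y) - H(X,Y) = 2.88 + 2.54 - 4.62 = 0.8

0.8 bits


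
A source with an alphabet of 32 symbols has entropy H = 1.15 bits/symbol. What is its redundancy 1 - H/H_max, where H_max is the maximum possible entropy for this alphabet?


H_max = log2(K) = log2(32) = 5.0 bits/symbol. Redundancy = 1 - H/H_max = 1 - 1.15/5.0 = 1 - 0.23 = 0.77

0.77


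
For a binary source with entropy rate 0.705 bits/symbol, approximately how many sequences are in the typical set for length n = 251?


log2|A_typical| = nH = 251 * 0.705 = 176.955, so |A_typical| ~ 2^176.955 = 1.857e+53

1.857e+53


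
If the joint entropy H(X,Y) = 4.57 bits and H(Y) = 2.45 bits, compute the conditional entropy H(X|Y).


H(X|Y) = H(X,Y) - H(Y) = 4.57 - 2.45 = 2.12

2.12 bits


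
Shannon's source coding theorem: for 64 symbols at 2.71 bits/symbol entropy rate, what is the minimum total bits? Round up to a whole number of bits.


Minimum bits >= n * H = 64 * 2.71 = 173.44, rounded up to a whole number of bits = 174

174 bits


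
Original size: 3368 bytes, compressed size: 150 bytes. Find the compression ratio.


Ratio = original / compressed = 3368 / 150 = 22.4533

22.4533


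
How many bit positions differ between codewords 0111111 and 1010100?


Count differing positions: ^ ^ . ^ . ^ ^ = 5 differences

5


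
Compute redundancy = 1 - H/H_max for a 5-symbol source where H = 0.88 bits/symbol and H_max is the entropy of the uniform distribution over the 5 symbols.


H_max = log2(K) = log2(5) = 2.3219 bits/symbol. Redundancy = 1 - H/H_max = 1 - 0.88/2.3219 = 1 - 0.379 = 0.621

0.621


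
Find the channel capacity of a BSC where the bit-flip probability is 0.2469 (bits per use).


H(p) = -p*log2(p) - (1-p)*log2(1-p) = -0.2469*log2(0.2469) - 0.7531*log2(0.7531) = 0.498245 + 0.308083 = 0.8063. C = 1 - H(p) = 1 - 0.8063 = 0.1937

0.1937 bits


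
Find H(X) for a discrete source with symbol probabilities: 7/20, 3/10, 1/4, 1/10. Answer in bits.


H = -sum(p_i * log2(p_i)). Terms: -(7/20)*log2(7/20) = 0.530101; -(3/10)*log2(3/10) = 0.521090; -(1/4)*log2(1/4) = 0.500000; -(1/10)*log2(1/10) = 0.332193. H = 0.530101 + 0.521090 + 0.500000 + 0.332193 = 1.8834

1.8834 bits


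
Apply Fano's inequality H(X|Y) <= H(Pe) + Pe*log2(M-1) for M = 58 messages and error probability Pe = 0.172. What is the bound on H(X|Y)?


H(Pe) = -Pe*log2(Pe) - (1-Pe)*log2(1-Pe) = -0.172*log2(0.172) - 0.828*log2(0.828) = 0.436797 + 0.225462 = 0.6623. Pe*log2(M-1) = 0.172*log2(57) = 1.003257. Bound = H(Pe) + Pe*log2(M-1) = 0.436797 + 0.225462 + 1.003257 = 1.6655

1.6655 bits


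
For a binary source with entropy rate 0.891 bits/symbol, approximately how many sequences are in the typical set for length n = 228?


log2|A_typical| = nH = 228 * 0.891 = 203.148, so |A_typical| ~ 2^203.148 = 1.424e+61

1.424e+61


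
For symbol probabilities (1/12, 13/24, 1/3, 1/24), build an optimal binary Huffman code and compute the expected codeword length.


Huffman construction (repeatedly merge the two least-probable nodes; each merge adds 1 bit to every symbol beneath it): 1/24 + 1/12 = 1/8; 1/8 + 1/3 = 11/24; 11/24 + 13/24 = 1. Resulting codeword lengths (in the order the probabilities were given): (3, 1, 2, 3). L_avg = sum(p_i * l_i) = 1/12*3 + 13/24*1 + 1/3*2 + 1/24*3 = 19/12 = 1.5833

1.5833 bits


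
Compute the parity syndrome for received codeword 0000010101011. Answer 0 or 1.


Syndrome = XOR of all bits = 0 XOR 0 XOR 0 XOR 0 XOR 0 XOR 1 XOR 0 XOR 1 XOR 0 XOR 1 XOR 0 XOR 1 XOR 1 = 1

1


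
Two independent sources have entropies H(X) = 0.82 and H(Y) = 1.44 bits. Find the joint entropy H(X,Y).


For independent variables, H(X,Y) = H(X) + H(Y) = 0.82 + 1.44 = 2.26

2.26 bits


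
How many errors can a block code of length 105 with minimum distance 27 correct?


Correction capability = floor((d-1)/2) = floor((27-1)/2) = 13

13 errors


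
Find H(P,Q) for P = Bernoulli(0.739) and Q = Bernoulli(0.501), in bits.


H(P,Q) = -p*log2(q) - (1-p)*log2(1-q). -0.739*log2(0.501) = 0.736870; -0.261*log2(0.499) = 0.261754. H(P,Q) = 0.736870 + 0.261754 = 0.9986

0.9986 bits


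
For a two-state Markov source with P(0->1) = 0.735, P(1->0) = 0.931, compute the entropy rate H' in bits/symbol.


Stationary distribution: pi_0 = p10/(p01+p10) = 0.5588, pi_1 = 0.4412. Entropy rate H' = pi_0*H(p01) + pi_1*H(p10) = 0.5588*0.8342 + 0.4412*0.3622 = 0.626

0.626 bits/symbol


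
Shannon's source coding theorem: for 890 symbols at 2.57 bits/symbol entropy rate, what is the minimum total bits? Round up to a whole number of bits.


Minimum bits >= n * H = 890 * 2.57 = 2287.3, rounded up to a whole number of bits = 2288

2288 bits


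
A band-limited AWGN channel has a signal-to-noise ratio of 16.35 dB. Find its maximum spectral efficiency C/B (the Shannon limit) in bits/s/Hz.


SNR_linear = 10^(16.35/10) = 43.1519; C/B = log2(1 + SNR_linear) = log2(1 + 43.1519) = 5.4644

5.4644 bits/s/Hz


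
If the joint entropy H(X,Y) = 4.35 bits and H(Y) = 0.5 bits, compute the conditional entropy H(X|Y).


H(X|Y) = H(X,Y) - H(Y) = 4.35 - 0.5 = 3.85

3.85 bits


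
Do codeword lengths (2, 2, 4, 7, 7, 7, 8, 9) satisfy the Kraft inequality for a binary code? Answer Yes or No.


Kraft sum = sum(2^(-l_i)) = 0.5918, need <= 1. Result: satisfied (a binary prefix-free code with these lengths exists)

Yes


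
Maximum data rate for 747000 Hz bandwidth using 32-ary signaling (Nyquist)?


Rate = 2 * B * log2(M) = 2 * 747000 * 5.0 = 7470000.0

7470000.0 bps


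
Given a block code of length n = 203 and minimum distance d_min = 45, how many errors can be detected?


Detection capability = d_min - 1 = 45 - 1 = 44

44 errors


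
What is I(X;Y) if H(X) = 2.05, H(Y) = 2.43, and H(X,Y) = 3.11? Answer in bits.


I(X;Y) = H(X) + H(Y) - H(X,Y) = 2.05 + 2.43 - 3.11 = 1.37

1.37 bits


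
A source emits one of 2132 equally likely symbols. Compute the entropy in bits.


H = log2(n) = log2(2132) = 11.058

11.058 bits


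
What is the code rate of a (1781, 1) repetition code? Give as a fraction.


Rate = k/n = 1/1781

1/1781


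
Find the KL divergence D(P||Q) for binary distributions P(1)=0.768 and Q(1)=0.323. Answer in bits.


KL = p*log2(p/q) + (1-p)*log2((1-p)/(1-q)) = 0.768*log2(0.768/0.323) + 0.232*log2(0.232/0.677) = 0.6012

0.6012 bits


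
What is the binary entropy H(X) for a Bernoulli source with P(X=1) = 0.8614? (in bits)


H = -p*log2(p) - (1-p)*log2(1-p). -0.8614*log2(0.8614) = 0.185412; -0.1386*log2(0.1386) = 0.395149. H = 0.185412 + 0.395149 = 0.5806

0.5806 bits


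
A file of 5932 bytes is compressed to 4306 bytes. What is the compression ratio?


Ratio = original / compressed = 5932 / 4306 = 1.3776

1.3776


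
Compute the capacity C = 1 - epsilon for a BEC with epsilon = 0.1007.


C = 1 - epsilon = 1 - 0.1007 = 0.8993

0.8993 bits


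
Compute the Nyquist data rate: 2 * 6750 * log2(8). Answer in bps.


Rate = 2 * B * log2(M) = 2 * 6750 * 3.0 = 40500.0

40500.0 bps


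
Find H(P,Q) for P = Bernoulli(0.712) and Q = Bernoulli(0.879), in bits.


H(P,Q) = -p*log2(q) - (1-p)*log2(1-q). -0.712*log2(0.879) = 0.132478; -0.288*log2(0.121) = 0.877513. H(P,Q) = 0.132478 + 0.877513 = 1.01

1.01 bits


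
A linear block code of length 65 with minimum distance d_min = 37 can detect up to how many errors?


Detection capability = d_min - 1 = 37 - 1 = 36

36 errors


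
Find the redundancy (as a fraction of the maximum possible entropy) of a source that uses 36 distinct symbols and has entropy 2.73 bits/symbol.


H_max = log2(K) = log2(36) = 5.1699 bits/symbol. Redundancy = 1 - H/H_max = 1 - 2.73/5.1699 = 1 - 0.5281 = 0.4719

0.4719


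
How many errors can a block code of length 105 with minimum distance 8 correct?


Correction capability = floor((d-1)/2) = floor((8-1)/2) = 3

3 errors


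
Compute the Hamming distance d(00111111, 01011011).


Count differing positions: . ^ ^ . . ^ . . = 3 differences

3


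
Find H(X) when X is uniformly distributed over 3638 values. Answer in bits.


H = log2(n) = log2(3638) = 11.8289

11.8289 bits


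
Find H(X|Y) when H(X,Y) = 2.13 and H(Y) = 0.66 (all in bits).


H(X|Y) = H(X,Y) - H(Y) = 2.13 - 0.66 = 1.47

1.47 bits


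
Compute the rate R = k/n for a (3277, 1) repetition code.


Rate = k/n = 1/3277

1/3277


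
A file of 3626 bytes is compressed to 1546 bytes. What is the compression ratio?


Ratio = original / compressed = 3626 / 1546 = 2.3454

2.3454


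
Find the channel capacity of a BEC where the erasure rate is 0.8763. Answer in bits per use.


C = 1 - epsilon = 1 - 0.8763 = 0.1237

0.1237 bits


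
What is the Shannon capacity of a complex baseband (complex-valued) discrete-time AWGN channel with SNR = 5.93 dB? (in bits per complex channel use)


SNR_linear = 10^(5.93/10) = 3.9174; C = log2(1 + SNR_linear) = log2(1 + 3.9174) = 2.2979

2.2979 bits/channel use


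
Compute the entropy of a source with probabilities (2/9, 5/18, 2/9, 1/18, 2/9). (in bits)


H = -sum(p_i * log2(p_i)). Terms: -(2/9)*log2(2/9) = 0.482206; -(5/18)*log2(5/18) = 0.513332; -(2/9)*log2(2/9) = 0.482206; -(1/18)*log2(1/18) = 0.231663; -(2/9)*log2(2/9) = 0.482206. H = 0.482206 + 0.513332 + 0.482206 + 0.231663 + 0.482206 = 2.1916

2.1916 bits


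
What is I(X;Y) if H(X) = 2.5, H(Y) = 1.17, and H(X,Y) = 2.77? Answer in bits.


I(X;Y) = H(X) + H(Y) - H(X,Y) = 2.5 + 1.17 - 2.77 = 0.9

0.9 bits


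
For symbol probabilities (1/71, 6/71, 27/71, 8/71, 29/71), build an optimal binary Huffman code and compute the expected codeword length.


Huffman construction (repeatedly merge the two least-probable nodes; each merge adds 1 bit to every symbol beneath it): 1/71 + 6/71 = 7/71; 7/71 + 8/71 = 15/71; 15/71 + 27/71 = 42/71; 29/71 + 42/71 = 1. Resulting codeword lengths (in the order the probabilities were given): (4, 4, 2, 3, 1). L_avg = sum(p_i * l_i) = 1/71*4 + 6/71*4 + 27/71*2 + 8/71*3 + 29/71*1 = 135/71 = 1.9014

1.9014 bits


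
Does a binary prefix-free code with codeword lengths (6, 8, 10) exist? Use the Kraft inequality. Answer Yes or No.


Kraft sum = sum(2^(-l_i)) = 0.0205, need <= 1. Result: satisfied (a binary prefix-free code with these lengths exists)

Yes


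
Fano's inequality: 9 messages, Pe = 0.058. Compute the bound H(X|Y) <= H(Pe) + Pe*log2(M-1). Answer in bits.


H(Pe) = -Pe*log2(Pe) - (1-Pe)*log2(1-Pe) = -0.058*log2(0.058) - 0.942*log2(0.942) = 0.238253 + 0.081201 = 0.3195. Pe*log2(M-1) = 0.058*log2(8) = 0.174000. Bound = H(Pe) + Pe*log2(M-1) = 0.238253 + 0.081201 + 0.174000 = 0.4935

0.4935 bits


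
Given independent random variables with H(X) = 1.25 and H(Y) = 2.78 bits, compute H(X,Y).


For independent variables, H(X,Y) = H(X) + H(Y) = 1.25 + 2.78 = 4.03

4.03 bits


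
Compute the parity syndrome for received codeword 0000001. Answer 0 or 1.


Syndrome = XOR of all bits = 0 XOR 0 XOR 0 XOR 0 XOR 0 XOR 0 XOR 1 = 1

1


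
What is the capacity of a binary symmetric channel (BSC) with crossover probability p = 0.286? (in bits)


H(p) = -p*log2(p) - (1-p)*log2(1-p) = -0.286*log2(0.286) - 0.714*log2(0.714) = 0.516491 + 0.347007 = 0.8635. C = 1 - H(p) = 1 - 0.8635 = 0.1365

0.1365 bits


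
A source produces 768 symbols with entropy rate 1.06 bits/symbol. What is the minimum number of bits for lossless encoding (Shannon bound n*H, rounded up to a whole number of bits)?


Minimum bits >= n * H = 768 * 1.06 = 814.08, rounded up to a whole number of bits = 815

815 bits


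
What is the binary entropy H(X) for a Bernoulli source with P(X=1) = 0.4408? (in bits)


H = -p*log2(p) - (1-p)*log2(1-p). -0.4408*log2(0.4408) = 0.520939; -0.5592*log2(0.5592) = 0.468925. H = 0.520939 + 0.468925 = 0.9899

0.9899 bits


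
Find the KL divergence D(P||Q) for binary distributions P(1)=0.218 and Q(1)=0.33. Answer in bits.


KL = p*log2(p/q) + (1-p)*log2((1-p)/(1-q)) = 0.218*log2(0.218/0.33) + 0.782*log2(0.782/0.67) = 0.044

0.044 bits


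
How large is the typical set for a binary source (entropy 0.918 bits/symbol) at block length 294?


log2|A_typical| = nH = 294 * 0.918 = 269.892, so |A_typical| ~ 2^269.892 = 1.760e+81

1.760e+81


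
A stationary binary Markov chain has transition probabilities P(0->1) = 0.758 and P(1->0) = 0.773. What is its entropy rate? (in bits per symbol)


Stationary distribution: pi_0 = p10/(p01+p10) = 0.5049, pi_1 = 0.4951. Entropy rate H' = pi_0*H(p01) + pi_1*H(p10) = 0.5049*0.7984 + 0.4951*0.7727 = 0.7857

0.7857 bits/symbol


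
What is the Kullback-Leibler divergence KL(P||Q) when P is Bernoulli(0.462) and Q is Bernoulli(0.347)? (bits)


KL = p*log2(p/q) + (1-p)*log2((1-p)/(1-q)) = 0.462*log2(0.462/0.347) + 0.538*log2(0.538/0.653) = 0.0404

0.0404 bits


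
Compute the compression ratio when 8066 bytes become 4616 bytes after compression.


Ratio = original / compressed = 8066 / 4616 = 1.7474

1.7474


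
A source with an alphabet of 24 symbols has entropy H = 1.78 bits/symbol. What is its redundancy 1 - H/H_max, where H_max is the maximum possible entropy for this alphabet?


H_max = log2(K) = log2(24) = 4.585 bits/symbol. Redundancy = 1 - H/H_max = 1 - 1.78/4.585 = 1 - 0.3882 = 0.6118

0.6118


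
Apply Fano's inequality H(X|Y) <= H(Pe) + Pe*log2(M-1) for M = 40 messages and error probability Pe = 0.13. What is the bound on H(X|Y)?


H(Pe) = -Pe*log2(Pe) - (1-Pe)*log2(1-Pe) = -0.13*log2(0.13) - 0.87*log2(0.87) = 0.382644 + 0.174794 = 0.5574. Pe*log2(M-1) = 0.13*log2(39) = 0.687102. Bound = H(Pe) + Pe*log2(M-1) = 0.382644 + 0.174794 + 0.687102 = 1.2445

1.2445 bits


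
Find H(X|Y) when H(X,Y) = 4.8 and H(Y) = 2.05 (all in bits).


H(X|Y) = H(X,Y) - H(Y) = 4.8 - 2.05 = 2.75

2.75 bits


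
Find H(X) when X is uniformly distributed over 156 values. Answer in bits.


H = log2(n) = log2(156) = 7.2854

7.2854 bits


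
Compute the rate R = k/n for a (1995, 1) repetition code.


Rate = k/n = 1/1995

1/1995


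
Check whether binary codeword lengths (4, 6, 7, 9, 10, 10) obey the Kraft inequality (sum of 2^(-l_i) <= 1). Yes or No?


Kraft sum = sum(2^(-l_i)) = 0.0898, need <= 1. Result: satisfied (a binary prefix-free code with these lengths exists)

Yes


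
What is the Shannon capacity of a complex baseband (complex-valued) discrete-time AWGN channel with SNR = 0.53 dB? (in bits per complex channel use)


SNR_linear = 10^(0.53/10) = 1.1298; C = log2(1 + SNR_linear) = log2(1 + 1.1298) = 1.0907

1.0907 bits/channel use


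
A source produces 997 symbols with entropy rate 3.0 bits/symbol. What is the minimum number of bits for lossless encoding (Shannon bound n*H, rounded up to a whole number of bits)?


Minimum bits >= n * H = 997 * 3.0 = 2991.0, rounded up to a whole number of bits = 2991

2991 bits


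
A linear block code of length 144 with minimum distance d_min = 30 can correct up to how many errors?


Correction capability = floor((d-1)/2) = floor((30-1)/2) = 14

14 errors


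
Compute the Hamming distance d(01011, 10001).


Count differing positions: ^ ^ . ^ . = 3 differences

3


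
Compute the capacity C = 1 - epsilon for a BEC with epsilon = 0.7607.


C = 1 - epsilon = 1 - 0.7607 = 0.2393

0.2393 bits


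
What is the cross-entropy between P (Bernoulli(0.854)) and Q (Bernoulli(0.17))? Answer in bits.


H(P,Q) = -p*log2(q) - (1-p)*log2(1-q). -0.854*log2(0.17) = 2.183160; -0.146*log2(0.83) = 0.039247. H(P,Q) = 2.183160 + 0.039247 = 2.2224

2.2224 bits


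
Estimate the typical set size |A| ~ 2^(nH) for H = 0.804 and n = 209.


log2|A_typical| = nH = 209 * 0.804 = 168.036, so |A_typical| ~ 2^168.036 = 3.836e+50

3.836e+50


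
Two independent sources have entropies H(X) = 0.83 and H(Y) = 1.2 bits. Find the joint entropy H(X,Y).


For independent variables, H(X,Y) = H(X) + H(Y) = 0.83 + 1.2 = 2.03

2.03 bits


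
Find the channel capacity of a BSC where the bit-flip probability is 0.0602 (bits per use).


H(p) = -p*log2(p) - (1-p)*log2(1-p) = -0.0602*log2(0.0602) - 0.9398*log2(0.9398) = 0.244056 + 0.084182 = 0.3282. C = 1 - H(p) = 1 - 0.3282 = 0.6718

0.6718 bits


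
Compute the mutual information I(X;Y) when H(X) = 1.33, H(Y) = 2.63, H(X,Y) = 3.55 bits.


I(X;Y) = H(X) + H(Y) - H(X,Y) = 1.33 + 2.63 - 3.55 = 0.41

0.41 bits


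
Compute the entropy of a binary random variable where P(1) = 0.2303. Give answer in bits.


H = -p*log2(p) - (1-p)*log2(1-p). -0.2303*log2(0.2303) = 0.487871; -0.7697*log2(0.7697) = 0.290663. H = 0.487871 + 0.290663 = 0.7785

0.7785 bits


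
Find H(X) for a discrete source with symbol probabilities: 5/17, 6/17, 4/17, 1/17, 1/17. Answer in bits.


H = -sum(p_i * log2(p_i)). Terms: -(5/17)*log2(5/17) = 0.519275; -(6/17)*log2(6/17) = 0.530294; -(4/17)*log2(4/17) = 0.491168; -(1/17)*log2(1/17) = 0.240439; -(1/17)*log2(1/17) = 0.240439. H = 0.519275 + 0.530294 + 0.491168 + 0.240439 + 0.240439 = 2.0216

2.0216 bits


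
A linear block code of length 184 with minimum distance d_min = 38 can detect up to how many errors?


Detection capability = d_min - 1 = 38 - 1 = 37

37 errors


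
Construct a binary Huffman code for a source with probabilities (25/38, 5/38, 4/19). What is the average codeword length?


Huffman construction (repeatedly merge the two least-probable nodes; each merge adds 1 bit to every symbol beneath it): 5/38 + 4/19 = 13/38; 13/38 + 25/38 = 1. Resulting codeword lengths (in the order the probabilities were given): (1, 2, 2). L_avg = sum(p_i * l_i) = 25/38*1 + 5/38*2 + 4/19*2 = 51/38 = 1.3421

1.3421 bits


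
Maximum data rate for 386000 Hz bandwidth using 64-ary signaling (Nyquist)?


Rate = 2 * B * log2(M) = 2 * 386000 * 6.0 = 4632000.0

4632000.0 bps


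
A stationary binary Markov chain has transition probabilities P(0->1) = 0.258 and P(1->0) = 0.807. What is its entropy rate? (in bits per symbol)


Stationary distribution: pi_0 = p10/(p01+p10) = 0.7577, pi_1 = 0.2423. Entropy rate H' = pi_0*H(p01) + pi_1*H(p10) = 0.7577*0.8237 + 0.2423*0.7077 = 0.7956

0.7956 bits/symbol


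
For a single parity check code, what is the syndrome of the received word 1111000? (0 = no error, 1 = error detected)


Syndrome = XOR of all bits = 1 XOR 1 XOR 1 XOR 1 XOR 0 XOR 0 XOR 0 = 0

0


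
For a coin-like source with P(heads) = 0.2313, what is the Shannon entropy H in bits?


H = -p*log2(p) - (1-p)*log2(1-p). -0.2313*log2(0.2313) = 0.488543; -0.7687*log2(0.7687) = 0.291727. H = 0.488543 + 0.291727 = 0.7803

0.7803 bits


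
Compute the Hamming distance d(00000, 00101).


Count differing positions: . . ^ . ^ = 2 differences

2


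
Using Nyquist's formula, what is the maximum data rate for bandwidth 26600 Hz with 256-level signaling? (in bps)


Rate = 2 * B * log2(M) = 2 * 26600 * 8.0 = 425600.0

425600.0 bps


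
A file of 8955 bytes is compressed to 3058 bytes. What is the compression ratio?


Ratio = original / compressed = 8955 / 3058 = 2.9284

2.9284


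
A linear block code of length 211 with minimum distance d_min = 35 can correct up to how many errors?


Correction capability = floor((d-1)/2) = floor((35-1)/2) = 17

17 errors


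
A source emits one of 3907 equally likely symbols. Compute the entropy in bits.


H = log2(n) = log2(3907) = 11.9318

11.9318 bits


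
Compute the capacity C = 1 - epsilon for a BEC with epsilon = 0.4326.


C = 1 - epsilon = 1 - 0.4326 = 0.5674

0.5674 bits


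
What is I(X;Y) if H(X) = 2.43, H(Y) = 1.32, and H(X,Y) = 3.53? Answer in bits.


I(X;Y) = H(X) + H(Y) - H(X,Y) = 2.43 + 1.32 - 3.53 = 0.22

0.22 bits


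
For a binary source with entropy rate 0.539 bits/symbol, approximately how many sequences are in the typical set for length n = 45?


log2|A_typical| = nH = 45 * 0.539 = 24.255, so |A_typical| ~ 2^24.255 = 2.002e+07

2.002e+07


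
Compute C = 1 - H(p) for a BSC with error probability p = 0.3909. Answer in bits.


H(p) = -p*log2(p) - (1-p)*log2(1-p) = -0.3909*log2(0.3909) - 0.6091*log2(0.6091) = 0.529720 + 0.435658 = 0.9654. C = 1 - H(p) = 1 - 0.9654 = 0.0346

0.0346 bits


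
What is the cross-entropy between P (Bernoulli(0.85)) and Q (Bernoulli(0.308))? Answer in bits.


H(P,Q) = -p*log2(q) - (1-p)*log2(1-q). -0.85*log2(0.308) = 1.444148; -0.15*log2(0.692) = 0.079673. H(P,Q) = 1.444148 + 0.079673 = 1.5238

1.5238 bits


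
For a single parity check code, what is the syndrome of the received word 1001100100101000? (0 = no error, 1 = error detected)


Syndrome = XOR of all bits = 1 XOR 0 XOR 0 XOR 1 XOR 1 XOR 0 XOR 0 XOR 1 XOR 0 XOR 0 XOR 1 XOR 0 XOR 1 XOR 0 XOR 0 XOR 0 = 0

0


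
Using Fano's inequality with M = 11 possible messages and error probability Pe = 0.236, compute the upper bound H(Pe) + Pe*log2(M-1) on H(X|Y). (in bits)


H(Pe) = -Pe*log2(Pe) - (1-Pe)*log2(1-Pe) = -0.236*log2(0.236) - 0.764*log2(0.764) = 0.491621 + 0.296704 = 0.7883. Pe*log2(M-1) = 0.236*log2(10) = 0.783975. Bound = H(Pe) + Pe*log2(M-1) = 0.491621 + 0.296704 + 0.783975 = 1.5723

1.5723 bits


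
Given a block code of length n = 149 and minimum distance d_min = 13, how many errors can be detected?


Detection capability = d_min - 1 = 13 - 1 = 12

12 errors


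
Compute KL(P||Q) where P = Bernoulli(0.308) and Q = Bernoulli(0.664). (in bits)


KL = p*log2(p/q) + (1-p)*log2((1-p)/(1-q)) = 0.308*log2(0.308/0.664) + 0.692*log2(0.692/0.336) = 0.3799

0.3799 bits


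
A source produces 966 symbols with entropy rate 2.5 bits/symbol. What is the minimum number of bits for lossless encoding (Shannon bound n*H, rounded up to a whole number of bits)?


Minimum bits >= n * H = 966 * 2.5 = 2415.0, rounded up to a whole number of bits = 2415

2415 bits


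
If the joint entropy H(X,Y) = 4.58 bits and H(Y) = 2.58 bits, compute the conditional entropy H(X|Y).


H(X|Y) = H(X,Y) - H(Y) = 4.58 - 2.58 = 2.0

2.0 bits


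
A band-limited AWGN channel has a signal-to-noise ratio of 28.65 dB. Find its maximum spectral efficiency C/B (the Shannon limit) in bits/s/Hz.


SNR_linear = 10^(28.65/10) = 732.8245; C/B = log2(1 + SNR_linear) = log2(1 + 732.8245) = 9.5193

9.5193 bits/s/Hz


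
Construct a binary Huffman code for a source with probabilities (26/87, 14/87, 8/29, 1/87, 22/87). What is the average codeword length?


Huffman construction (repeatedly merge the two least-probable nodes; each merge adds 1 bit to every symbol beneath it): 1/87 + 14/87 = 5/29; 5/29 + 22/87 = 37/87; 8/29 + 26/87 = 50/87; 37/87 + 50/87 = 1. Resulting codeword lengths (in the order the probabilities were given): (2, 3, 2, 3, 2). L_avg = sum(p_i * l_i) = 26/87*2 + 14/87*3 + 8/29*2 + 1/87*3 + 22/87*2 = 63/29 = 2.1724

2.1724 bits


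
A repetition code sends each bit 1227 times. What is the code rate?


Rate = k/n = 1/1227

1/1227


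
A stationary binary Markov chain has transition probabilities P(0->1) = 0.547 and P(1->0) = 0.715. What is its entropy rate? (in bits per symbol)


Stationary distribution: pi_0 = p10/(p01+p10) = 0.5666, pi_1 = 0.4334. Entropy rate H' = pi_0*H(p01) + pi_1*H(p10) = 0.5666*0.9936 + 0.4334*0.8622 = 0.9366

0.9366 bits/symbol


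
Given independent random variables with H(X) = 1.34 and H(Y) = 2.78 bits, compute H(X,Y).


For independent variables, H(X,Y) = H(X) + H(Y) = 1.34 + 2.78 = 4.12

4.12 bits


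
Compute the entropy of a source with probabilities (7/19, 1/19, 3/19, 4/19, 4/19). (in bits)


H = -sum(p_i * log2(p_i)). Terms: -(7/19)*log2(7/19) = 0.530737; -(1/19)*log2(1/19) = 0.223575; -(3/19)*log2(3/19) = 0.420468; -(4/19)*log2(4/19) = 0.473248; -(4/19)*log2(4/19) = 0.473248. H = 0.530737 + 0.223575 + 0.420468 + 0.473248 + 0.473248 = 2.1213

2.1213 bits


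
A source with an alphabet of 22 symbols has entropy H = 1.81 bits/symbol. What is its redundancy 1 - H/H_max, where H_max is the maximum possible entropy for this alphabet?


H_max = log2(K) = log2(22) = 4.4594 bits/symbol. Redundancy = 1 - H/H_max = 1 - 1.81/4.4594 = 1 - 0.4059 = 0.5941

0.5941


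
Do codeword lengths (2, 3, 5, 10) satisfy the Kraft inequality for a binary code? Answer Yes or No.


Kraft sum = sum(2^(-l_i)) = 0.4072, need <= 1. Result: satisfied (a binary prefix-free code with these lengths exists)

Yes


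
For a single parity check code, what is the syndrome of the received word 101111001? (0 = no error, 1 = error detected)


Syndrome = XOR of all bits = 1 XOR 0 XOR 1 XOR 1 XOR 1 XOR 1 XOR 0 XOR 0 XOR 1 = 0

0


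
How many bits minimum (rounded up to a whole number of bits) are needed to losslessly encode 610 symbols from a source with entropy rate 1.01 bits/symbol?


Minimum bits >= n * H = 610 * 1.01 = 616.1, rounded up to a whole number of bits = 617

617 bits


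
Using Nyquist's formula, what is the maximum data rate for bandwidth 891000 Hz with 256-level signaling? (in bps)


Rate = 2 * B * log2(M) = 2 * 891000 * 8.0 = 14256000.0

14256000.0 bps


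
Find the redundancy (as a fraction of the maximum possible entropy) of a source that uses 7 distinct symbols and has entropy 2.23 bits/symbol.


H_max = log2(K) = log2(7) = 2.8074 bits/symbol. Redundancy = 1 - H/H_max = 1 - 2.23/2.8074 = 1 - 0.7943 = 0.2057

0.2057


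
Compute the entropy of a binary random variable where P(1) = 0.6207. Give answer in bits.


H = -p*log2(p) - (1-p)*log2(1-p). -0.6207*log2(0.6207) = 0.427061; -0.3793*log2(0.3793) = 0.530485. H = 0.427061 + 0.530485 = 0.9575

0.9575 bits


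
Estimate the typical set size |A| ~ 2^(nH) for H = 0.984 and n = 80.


log2|A_typical| = nH = 80 * 0.984 = 78.72, so |A_typical| ~ 2^78.72 = 4.978e+23

4.978e+23


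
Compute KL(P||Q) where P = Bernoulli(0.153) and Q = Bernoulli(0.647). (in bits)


KL = p*log2(p/q) + (1-p)*log2((1-p)/(1-q)) = 0.153*log2(0.153/0.647) + 0.847*log2(0.847/0.353) = 0.7512

0.7512 bits


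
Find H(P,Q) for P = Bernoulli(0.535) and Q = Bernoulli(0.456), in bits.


H(P,Q) = -p*log2(q) - (1-p)*log2(1-q). -0.535*log2(0.456) = 0.606098; -0.465*log2(0.544) = 0.408419. H(P,Q) = 0.606098 + 0.408419 = 1.0145

1.0145 bits


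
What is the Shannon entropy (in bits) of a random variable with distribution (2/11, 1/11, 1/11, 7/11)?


H = -sum(p_i * log2(p_i)). Terms: -(2/11)*log2(2/11) = 0.447169; -(1/11)*log2(1/11) = 0.314494; -(1/11)*log2(1/11) = 0.314494; -(7/11)*log2(7/11) = 0.414958. H = 0.447169 + 0.314494 + 0.314494 + 0.414958 = 1.4911

1.4911 bits


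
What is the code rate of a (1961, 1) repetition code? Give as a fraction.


Rate = k/n = 1/1961

1/1961


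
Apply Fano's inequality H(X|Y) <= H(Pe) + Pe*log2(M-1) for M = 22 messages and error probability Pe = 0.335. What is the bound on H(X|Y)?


H(Pe) = -Pe*log2(Pe) - (1-Pe)*log2(1-Pe) = -0.335*log2(0.335) - 0.665*log2(0.665) = 0.528552 + 0.391402 = 0.92. Pe*log2(M-1) = 0.335*log2(21) = 1.471426. Bound = H(Pe) + Pe*log2(M-1) = 0.528552 + 0.391402 + 1.471426 = 2.3914

2.3914 bits


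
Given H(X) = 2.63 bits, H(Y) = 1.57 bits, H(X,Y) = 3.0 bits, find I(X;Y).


I(X;Y) = H(X) + H(Y) - H(X,Y) = 2.63 + 1.57 - 3.0 = 1.2

1.2 bits


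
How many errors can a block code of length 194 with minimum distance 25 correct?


Correction capability = floor((d-1)/2) = floor((25-1)/2) = 12

12 errors


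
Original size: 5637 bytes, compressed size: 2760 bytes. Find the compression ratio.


Ratio = original / compressed = 5637 / 2760 = 2.0424

2.0424


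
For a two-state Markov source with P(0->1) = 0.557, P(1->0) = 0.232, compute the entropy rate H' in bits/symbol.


Stationary distribution: pi_0 = p10/(p01+p10) = 0.294, pi_1 = 0.706. Entropy rate H' = pi_0*H(p01) + pi_1*H(p10) = 0.294*0.9906 + 0.706*0.7815 = 0.843

0.843 bits/symbol


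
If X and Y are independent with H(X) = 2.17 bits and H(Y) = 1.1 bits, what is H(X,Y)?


For independent variables, H(X,Y) = H(X) + H(Y) = 2.17 + 1.1 = 3.27

3.27 bits


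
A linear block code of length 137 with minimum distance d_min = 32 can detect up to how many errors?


Detection capability = d_min - 1 = 32 - 1 = 31

31 errors


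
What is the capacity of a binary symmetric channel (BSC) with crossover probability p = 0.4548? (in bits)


H(p) = -p*log2(p) - (1-p)*log2(1-p) = -0.4548*log2(0.4548) - 0.5452*log2(0.5452) = 0.516969 + 0.477128 = 0.9941. C = 1 - H(p) = 1 - 0.9941 = 0.0059

0.0059 bits


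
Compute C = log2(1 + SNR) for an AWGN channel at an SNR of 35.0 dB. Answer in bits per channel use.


SNR_linear = 10^(35.0/10) = 3162.2777; C = log2(1 + SNR_linear) = log2(1 + 3162.2777) = 11.6272

11.6272 bits/channel use


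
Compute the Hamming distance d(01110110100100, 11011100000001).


Count differing positions: ^ . ^ . ^ . ^ . ^ . . ^ . ^ = 7 differences

7


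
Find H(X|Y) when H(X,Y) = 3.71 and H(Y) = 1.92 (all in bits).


H(X|Y) = H(X,Y) - H(Y) = 3.71 - 1.92 = 1.79

1.79 bits


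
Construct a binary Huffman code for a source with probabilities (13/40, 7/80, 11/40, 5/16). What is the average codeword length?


Huffman construction (repeatedly merge the two least-probable nodes; each merge adds 1 bit to every symbol beneath it): 7/80 + 11/40 = 29/80; 5/16 + 13/40 = 51/80; 29/80 + 51/80 = 1. Resulting codeword lengths (in the order the probabilities were given): (2, 2, 2, 2). L_avg = sum(p_i * l_i) = 13/40*2 + 7/80*2 + 11/40*2 + 5/16*2 = 2

2.0 bits


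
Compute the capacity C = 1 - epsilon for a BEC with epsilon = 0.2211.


C = 1 - epsilon = 1 - 0.2211 = 0.7789

0.7789 bits


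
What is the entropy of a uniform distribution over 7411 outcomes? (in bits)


H = log2(n) = log2(7411) = 12.8555

12.8555 bits


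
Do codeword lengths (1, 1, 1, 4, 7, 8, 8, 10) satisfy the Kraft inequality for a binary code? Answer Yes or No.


Kraft sum = sum(2^(-l_i)) = 1.5791, need <= 1. Result: violated (a binary prefix-free code with these lengths cannot exist)

No


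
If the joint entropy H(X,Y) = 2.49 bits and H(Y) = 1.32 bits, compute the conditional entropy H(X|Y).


H(X|Y) = H(X,Y) - H(Y) = 2.49 - 1.32 = 1.17

1.17 bits


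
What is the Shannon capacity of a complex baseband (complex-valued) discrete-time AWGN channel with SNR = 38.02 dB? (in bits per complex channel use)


SNR_linear = 10^(38.02/10) = 6338.6971; C = log2(1 + SNR_linear) = log2(1 + 6338.6971) = 12.6302

12.6302 bits/channel use


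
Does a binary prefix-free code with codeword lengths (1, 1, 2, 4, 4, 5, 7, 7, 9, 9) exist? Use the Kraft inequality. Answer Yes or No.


Kraft sum = sum(2^(-l_i)) = 1.4258, need <= 1. Result: violated (a binary prefix-free code with these lengths cannot exist)

No


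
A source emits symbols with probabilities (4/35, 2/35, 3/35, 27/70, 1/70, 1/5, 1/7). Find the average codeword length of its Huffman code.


Huffman construction (repeatedly merge the two least-probable nodes; each merge adds 1 bit to every symbol beneath it): 1/70 + 2/35 = 1/14; 1/14 + 3/35 = 11/70; 4/35 + 1/7 = 9/35; 11/70 + 1/5 = 5/14; 9/35 + 5/14 = 43/70; 27/70 + 43/70 = 1. Resulting codeword lengths (in the order the probabilities were given): (3, 5, 4, 1, 5, 3, 3). L_avg = sum(p_i * l_i) = 4/35*3 + 2/35*5 + 3/35*4 + 27/70*1 + 1/70*5 + 1/5*3 + 1/7*3 = 86/35 = 2.4571

2.4571 bits


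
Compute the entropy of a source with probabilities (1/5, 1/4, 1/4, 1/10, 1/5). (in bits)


H = -sum(p_i * log2(p_i)). Terms: -(1/5)*log2(1/5) = 0.464386; -(1/4)*log2(1/4) = 0.500000; -(1/4)*log2(1/4) = 0.500000; -(1/10)*log2(1/10) = 0.332193; -(1/5)*log2(1/5) = 0.464386. H = 0.464386 + 0.500000 + 0.500000 + 0.332193 + 0.464386 = 2.261

2.261 bits


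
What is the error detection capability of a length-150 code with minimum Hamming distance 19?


Detection capability = d_min - 1 = 19 - 1 = 18

18 errors


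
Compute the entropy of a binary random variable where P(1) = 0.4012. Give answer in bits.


H = -p*log2(p) - (1-p)*log2(1-p). -0.4012*log2(0.4012) = 0.528624; -0.5988*log2(0.5988) = 0.443024. H = 0.528624 + 0.443024 = 0.9716

0.9716 bits


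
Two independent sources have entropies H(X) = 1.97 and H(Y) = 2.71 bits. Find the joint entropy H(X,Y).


For independent variables, H(X,Y) = H(X) + H(Y) = 1.97 + 2.71 = 4.68

4.68 bits


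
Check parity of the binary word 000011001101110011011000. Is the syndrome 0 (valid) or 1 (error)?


Syndrome = XOR of all bits = 0 XOR 0 XOR 0 XOR 0 XOR 1 XOR 1 XOR 0 XOR 0 XOR 1 XOR 1 XOR 0 XOR 1 XOR 1 XOR 1 XOR 0 XOR 0 XOR 1 XOR 1 XOR 0 XOR 1 XOR 1 XOR 0 XOR 0 XOR 0 = 1

1


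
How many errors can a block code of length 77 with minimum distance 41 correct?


Correction capability = floor((d-1)/2) = floor((41-1)/2) = 20

20 errors


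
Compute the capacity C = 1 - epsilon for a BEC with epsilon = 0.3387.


C = 1 - epsilon = 1 - 0.3387 = 0.6613

0.6613 bits


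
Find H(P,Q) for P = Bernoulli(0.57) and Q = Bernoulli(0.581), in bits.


H(P,Q) = -p*log2(q) - (1-p)*log2(1-q). -0.57*log2(0.581) = 0.446532; -0.43*log2(0.419) = 0.539640. H(P,Q) = 0.446532 + 0.539640 = 0.9862

0.9862 bits


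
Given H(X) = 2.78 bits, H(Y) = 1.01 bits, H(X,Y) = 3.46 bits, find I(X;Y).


I(X;Y) = H(X) + H(Y) - H(X,Y) = 2.78 + 1.01 - 3.46 = 0.33

0.33 bits


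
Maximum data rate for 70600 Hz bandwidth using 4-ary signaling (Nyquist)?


Rate = 2 * B * log2(M) = 2 * 70600 * 2.0 = 282400.0

282400.0 bps


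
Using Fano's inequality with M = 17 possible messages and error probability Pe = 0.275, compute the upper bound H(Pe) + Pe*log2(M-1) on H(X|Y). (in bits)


H(Pe) = -Pe*log2(Pe) - (1-Pe)*log2(1-Pe) = -0.275*log2(0.275) - 0.725*log2(0.725) = 0.512187 + 0.336362 = 0.8485. Pe*log2(M-1) = 0.275*log2(16) = 1.100000. Bound = H(Pe) + Pe*log2(M-1) = 0.512187 + 0.336362 + 1.100000 = 1.9485

1.9485 bits


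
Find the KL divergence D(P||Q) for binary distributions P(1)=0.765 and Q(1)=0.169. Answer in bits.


KL = p*log2(p/q) + (1-p)*log2((1-p)/(1-q)) = 0.765*log2(0.765/0.169) + 0.235*log2(0.235/0.831) = 1.2383

1.2383 bits


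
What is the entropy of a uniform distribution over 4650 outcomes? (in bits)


H = log2(n) = log2(4650) = 12.183

12.183 bits


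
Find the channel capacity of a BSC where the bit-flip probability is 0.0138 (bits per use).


H(p) = -p*log2(p) - (1-p)*log2(1-p) = -0.0138*log2(0.0138) - 0.9862*log2(0.9862) = 0.085273 + 0.019771 = 0.105. C = 1 - H(p) = 1 - 0.105 = 0.895

0.895 bits


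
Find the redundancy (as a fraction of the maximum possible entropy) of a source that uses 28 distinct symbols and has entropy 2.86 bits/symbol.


H_max = log2(K) = log2(28) = 4.8074 bits/symbol. Redundancy = 1 - H/H_max = 1 - 2.86/4.8074 = 1 - 0.5949 = 0.4051

0.4051


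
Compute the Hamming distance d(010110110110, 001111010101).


Count differing positions: . ^ ^ . . ^ ^ . . . ^ ^ = 6 differences

6


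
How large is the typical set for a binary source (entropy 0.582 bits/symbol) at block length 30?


log2|A_typical| = nH = 30 * 0.582 = 17.46, so |A_typical| ~ 2^17.46 = 1.803e+05

1.803e+05


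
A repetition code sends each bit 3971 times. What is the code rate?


Rate = k/n = 1/3971

1/3971


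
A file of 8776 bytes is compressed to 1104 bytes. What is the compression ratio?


Ratio = original / compressed = 8776 / 1104 = 7.9493

7.9493


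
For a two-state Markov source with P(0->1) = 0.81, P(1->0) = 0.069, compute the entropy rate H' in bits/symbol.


Stationary distribution: pi_0 = p10/(p01+p10) = 0.0785, pi_1 = 0.9215. Entropy rate H' = pi_0*H(p01) + pi_1*H(p10) = 0.0785*0.7015 + 0.9215*0.3622 = 0.3888

0.3888 bits/symbol


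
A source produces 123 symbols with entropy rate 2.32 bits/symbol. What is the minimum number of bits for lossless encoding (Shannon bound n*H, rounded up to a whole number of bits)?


Minimum bits >= n * H = 123 * 2.32 = 285.36, rounded up to a whole number of bits = 286

286 bits


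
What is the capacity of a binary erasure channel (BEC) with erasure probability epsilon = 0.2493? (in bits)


C = 1 - epsilon = 1 - 0.2493 = 0.7507

0.7507 bits
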